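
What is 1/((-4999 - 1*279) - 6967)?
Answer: -1/12245 ≈ -8.1666e-5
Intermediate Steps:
1/((-4999 - 1*279) - 6967) = 1/((-4999 - 279) - 6967) = 1/(-5278 - 6967) = 1/(-12245) = -1/12245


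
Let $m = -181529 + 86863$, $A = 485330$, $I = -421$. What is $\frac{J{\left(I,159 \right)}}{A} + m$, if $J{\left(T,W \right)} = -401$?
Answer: $- \frac{45944250181}{485330} \approx -94666.0$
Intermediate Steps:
$m = -94666$
$\frac{J{\left(I,159 \right)}}{A} + m = - \frac{401}{485330} - 94666 = - \frac{45944250181}{485330}$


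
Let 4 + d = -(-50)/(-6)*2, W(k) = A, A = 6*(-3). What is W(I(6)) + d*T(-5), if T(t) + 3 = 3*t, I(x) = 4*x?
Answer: 354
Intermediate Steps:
T(t) = -3 + 3*t
A = -18
W(k) = -18
d = -62/3 (d = -4 - (-50)/(-6)*2 = -4 - (-50)*(-1)/6*2 = -4 - 5*5/3*2 = -4 - 25/3*2 = -4 - 50/3 = -62/3 ≈ -20.667)
W(I(6)) + d*T(-5) = -18 - 62*(-3 + 3*(-5))/3 = -18 - 62*(-3 - 15)/3 = -18 - 62/3*(-18) = -18 + 372 = 354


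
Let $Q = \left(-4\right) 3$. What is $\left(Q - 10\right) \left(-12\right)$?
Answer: $264$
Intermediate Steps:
$Q = -12$
$\left(Q - 10\right) \left(-12\right) = \left(-12 - 10\right) \left(-12\right) = \left(-22\right) \left(-12\right) = 264$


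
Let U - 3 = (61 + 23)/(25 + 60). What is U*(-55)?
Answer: -3729/17 ≈ -219.35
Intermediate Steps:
U = 339/85 (U = 3 + (61 + 23)/(25 + 60) = 3 + 84/85 = 339/85 ≈ 3.9882)
U*(-55) = (339/85)*(-55) = -3729/17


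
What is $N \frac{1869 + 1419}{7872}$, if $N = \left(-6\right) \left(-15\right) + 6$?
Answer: $\frac{1644}{41} \approx 40.098$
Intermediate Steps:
$N = 96$ ($N = 90 + 6 = 96$)
$N \frac{1869 + 1419}{7872} = 96 \frac{1869 + 1419}{7872} = 96 \cdot 3288 \cdot \frac{1}{7872} = 96 \cdot \frac{137}{328} = \frac{1644}{41}$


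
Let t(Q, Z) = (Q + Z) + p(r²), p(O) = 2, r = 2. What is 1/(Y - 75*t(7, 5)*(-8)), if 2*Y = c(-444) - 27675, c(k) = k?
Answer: -2/11319 ≈ -0.00017669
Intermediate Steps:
t(Q, Z) = 2 + Q + Z (t(Q, Z) = (Q + Z) + 2 = 2 + Q + Z)
Y = -28119/2 (Y = (-444 - 27675)/2 = (½)*(-28119) = -28119/2 ≈ -14060.)
1/(Y - 75*t(7, 5)*(-8)) = 1/(-28119/2 - 75*(2 + 7 + 5)*(-8)) = 1/(-28119/2 - 75*14*(-8)) = 1/(-28119/2 - 1050*(-8)) = 1/(-28119/2 + 8400) = 1/(-11319/2) = -2/11319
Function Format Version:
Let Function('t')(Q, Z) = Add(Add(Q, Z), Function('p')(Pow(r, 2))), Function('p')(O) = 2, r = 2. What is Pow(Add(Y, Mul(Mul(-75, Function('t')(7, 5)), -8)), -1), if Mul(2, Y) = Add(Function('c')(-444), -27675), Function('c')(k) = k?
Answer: Rational(-2, 11319) ≈ -0.00017669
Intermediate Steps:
Function('t')(Q, Z) = Add(2, Q, Z) (Function('t')(Q, Z) = Add(Add(Q, Z), 2) = Add(2, Q, Z))
Y = Rational(-28119, 2) (Y = Mul(Rational(1, 2), Add(-444, -27675)) = Mul(Rational(1, 2), -28119) = Rational(-28119, 2) ≈ -14060.)
Pow(Add(Y, Mul(Mul(-75, Function('t')(7, 5)), -8)), -1) = Pow(Add(Rational(-28119, 2), Mul(Mul(-75, Add(2, 7, 5)), -8)), -1) = Pow(Add(Rational(-28119, 2), Mul(Mul(-75, 14), -8)), -1) = Pow(Add(Rational(-28119, 2), Mul(-1050, -8)), -1) = Pow(Add(Rational(-28119, 2), 8400), -1) = Pow(Rational(-11319, 2), -1) = Rational(-2, 11319)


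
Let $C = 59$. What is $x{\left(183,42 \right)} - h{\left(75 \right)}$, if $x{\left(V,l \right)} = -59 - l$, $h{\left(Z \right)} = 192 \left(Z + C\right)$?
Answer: $-25829$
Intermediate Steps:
$h{\left(Z \right)} = 11328 + 192 Z$ ($h{\left(Z \right)} = 192 \left(Z + 59\right) = 192 \left(59 + Z\right) = 11328 + 192 Z$)
$x{\left(183,42 \right)} - h{\left(75 \right)} = \left(-59 - 42\right) - \left(11328 + 192 \cdot 75\right) = \left(-59 - 42\right) - \left(11328 + 14400\right) = -101 - 25728 = -25829$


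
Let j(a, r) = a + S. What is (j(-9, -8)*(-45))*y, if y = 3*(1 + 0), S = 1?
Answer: 1080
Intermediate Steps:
j(a, r) = 1 + a (j(a, r) = a + 1 = 1 + a)
y = 3 (y = 3*1 = 3)
(j(-9, -8)*(-45))*y = ((1 - 9)*(-45))*3 = -8*(-45)*3 = 360*3 = 1080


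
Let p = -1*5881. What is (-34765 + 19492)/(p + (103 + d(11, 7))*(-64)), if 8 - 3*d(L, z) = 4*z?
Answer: 45819/36139 ≈ 1.2679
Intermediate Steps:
p = -5881
d(L, z) = 8/3 - 4*z/3
(-34765 + 19492)/(p + (103 + d(11, 7))*(-64)) = (-34765 + 19492)/(-5881 + (103 + (8/3 - 4/3*7))*(-64)) = -15273/(-5881 + (103 + (8/3 - 28/3))*(-64)) = -15273/(-5881 + (103 - 20/3)*(-64)) = -15273/(-5881 + (289/3)*(-64)) = -15273/(-5881 - 18496/3) = -15273/(-36139/3) = -15273*(-3/36139) = 45819/36139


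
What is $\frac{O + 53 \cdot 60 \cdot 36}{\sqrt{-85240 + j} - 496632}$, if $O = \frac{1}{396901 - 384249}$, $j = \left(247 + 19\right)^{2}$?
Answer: $- \frac{29971761085973}{130022156843834} - \frac{1448400961 i \sqrt{3621}}{1560265882126008} \approx -0.23051 - 5.586 \cdot 10^{-5} i$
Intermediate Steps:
$j = 70756$ ($j = 266^{2} = 70756$)
$O = \frac{1}{12652} \approx 7.9039 \cdot 10^{-5}$
$\frac{O + 53 \cdot 60 \cdot 36}{\sqrt{-85240 + j} - 496632} = \frac{\frac{1}{12652} + 53 \cdot 60 \cdot 36}{\sqrt{-85240 + 70756} - 496632} = \frac{\frac{1}{12652} + 3180 \cdot 36}{\sqrt{-14484} - 496632} = \frac{\frac{1}{12652} + 114480}{2 i \sqrt{3621} - 496632} = \frac{1448400961}{12652 \left(-496632 + 2 i \sqrt{3621}\right)}$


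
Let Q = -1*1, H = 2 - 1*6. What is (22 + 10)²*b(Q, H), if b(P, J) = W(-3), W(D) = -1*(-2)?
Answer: 2048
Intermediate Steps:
H = -4 (H = 2 - 6 = -4)
Q = -1
W(D) = 2
b(P, J) = 2
(22 + 10)²*b(Q, H) = (22 + 10)²*2 = 32²*2 = 1024*2 = 2048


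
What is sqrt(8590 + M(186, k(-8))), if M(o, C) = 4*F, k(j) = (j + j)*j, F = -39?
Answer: sqrt(8434) ≈ 91.837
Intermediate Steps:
k(j) = 2*j**2 (k(j) = (2*j)*j = 2*j**2)
M(o, C) = -156 (M(o, C) = 4*(-39) = -156)
sqrt(8590 + M(186, k(-8))) = sqrt(8590 - 156) = sqrt(8434)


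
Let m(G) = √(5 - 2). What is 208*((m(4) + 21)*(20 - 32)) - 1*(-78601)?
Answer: 26185 - 2496*√3 ≈ 21862.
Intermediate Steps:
m(G) = √3
208*((m(4) + 21)*(20 - 32)) - 1*(-78601) = 208*((√3 + 21)*(20 - 32)) - 1*(-78601) = 208*((21 + √3)*(-12)) + 78601 = 208*(-252 - 12*√3) + 78601 = (-52416 - 2496*√3) + 78601 = 26185 - 2496*√3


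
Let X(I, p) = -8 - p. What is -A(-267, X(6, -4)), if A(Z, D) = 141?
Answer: -141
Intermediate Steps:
-A(-267, X(6, -4)) = -1*141 = -141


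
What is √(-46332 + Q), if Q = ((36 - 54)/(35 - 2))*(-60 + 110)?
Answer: 32*I*√5478/11 ≈ 215.31*I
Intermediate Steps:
Q = -300/11 (Q = -18/33*50 = -18*1/33*50 = -6/11*50 = -300/11 ≈ -27.273)
√(-46332 + Q) = √(-46332 - 300/11) = √(-509952/11) = 32*I*√5478/11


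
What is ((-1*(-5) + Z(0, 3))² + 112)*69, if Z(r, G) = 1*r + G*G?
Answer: 21252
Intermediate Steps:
Z(r, G) = r + G²
((-1*(-5) + Z(0, 3))² + 112)*69 = ((-1*(-5) + (0 + 3²))² + 112)*69 = ((5 + (0 + 9))² + 112)*69 = ((5 + 9)² + 112)*69 = (14² + 112)*69 = (196 + 112)*69 = 308*69 = 21252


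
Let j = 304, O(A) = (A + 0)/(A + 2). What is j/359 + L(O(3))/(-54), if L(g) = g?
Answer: 27001/32310 ≈ 0.83569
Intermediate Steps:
O(A) = A/(2 + A)
j/359 + L(O(3))/(-54) = 304/359 + (3/(2 + 3))/(-54) = 304*(1/359) + (3/5)*(-1/54) = 304/359 + (3*(⅕))*(-1/54) = 304/359 + (⅗)*(-1/54) = 304/359 - 1/90 = 27001/32310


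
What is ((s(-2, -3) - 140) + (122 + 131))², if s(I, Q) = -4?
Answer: 11881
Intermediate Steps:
((s(-2, -3) - 140) + (122 + 131))² = ((-4 - 140) + (122 + 131))² = (-144 + 253)² = 109² = 11881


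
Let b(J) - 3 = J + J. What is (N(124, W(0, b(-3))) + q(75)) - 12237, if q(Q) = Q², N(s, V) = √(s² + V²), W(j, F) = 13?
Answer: -6612 + √15545 ≈ -6487.3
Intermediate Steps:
b(J) = 3 + 2*J (b(J) = 3 + (J + J) = 3 + 2*J)
N(s, V) = √(V² + s²)
(N(124, W(0, b(-3))) + q(75)) - 12237 = (√(13² + 124²) + 75²) - 12237 = (√(169 + 15376) + 5625) - 12237 = (√15545 + 5625) - 12237 = (5625 + √15545) - 12237 = -6612 + √15545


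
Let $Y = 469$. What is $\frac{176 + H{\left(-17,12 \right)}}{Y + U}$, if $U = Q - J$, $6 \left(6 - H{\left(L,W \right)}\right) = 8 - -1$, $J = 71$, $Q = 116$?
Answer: $\frac{361}{1028} \approx 0.35117$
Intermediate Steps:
$H{\left(L,W \right)} = \frac{9}{2}$ ($H{\left(L,W \right)} = 6 - \frac{8 - -1}{6} = 6 - \frac{8 + 1}{6} = 6 - \frac{3}{2} = \frac{9}{2}$)
$U = 45$ ($U = 116 - 71 = 45$)
$\frac{176 + H{\left(-17,12 \right)}}{Y + U} = \frac{176 + \frac{9}{2}}{469 + 45} = \frac{361}{2 \cdot 514} = \frac{361}{2} \cdot \frac{1}{514} = \frac{361}{1028}$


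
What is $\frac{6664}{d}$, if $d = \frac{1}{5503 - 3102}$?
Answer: $16000264$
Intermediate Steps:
$d = \frac{1}{2401}$ ($d = \frac{1}{5503 - 3102} = \frac{1}{2401} \approx 0.00041649$)
$\frac{6664}{d} = 6664 \frac{1}{\frac{1}{2401}} = 6664 \cdot 2401 = 16000264$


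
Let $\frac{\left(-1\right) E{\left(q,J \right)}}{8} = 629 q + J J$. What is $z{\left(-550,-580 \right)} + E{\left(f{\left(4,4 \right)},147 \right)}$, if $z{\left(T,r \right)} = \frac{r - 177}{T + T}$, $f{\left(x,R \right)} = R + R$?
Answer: $- \frac{234440043}{1100} \approx -2.1313 \cdot 10^{5}$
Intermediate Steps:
$f{\left(x,R \right)} = 2 R$
$E{\left(q,J \right)} = - 5032 q - 8 J^{2}$ ($E{\left(q,J \right)} = - 8 \left(629 q + J J\right) = - 8 \left(629 q + J^{2}\right) = - 8 \left(J^{2} + 629 q\right) = - 5032 q - 8 J^{2}$)
$z{\left(T,r \right)} = \frac{-177 + r}{2 T}$
$z{\left(-550,-580 \right)} + E{\left(f{\left(4,4 \right)},147 \right)} = \frac{-177 - 580}{2 \left(-550\right)} - \left(172872 + 5032 \cdot 2 \cdot 4\right) = \frac{1}{2} \left(- \frac{1}{550}\right) \left(-757\right) - 213128 = \frac{757}{1100} - 213128 = - \frac{234440043}{1100}$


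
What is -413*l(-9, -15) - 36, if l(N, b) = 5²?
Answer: -10361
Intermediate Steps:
l(N, b) = 25
-413*l(-9, -15) - 36 = -413*25 - 36 = -10325 - 36 = -10361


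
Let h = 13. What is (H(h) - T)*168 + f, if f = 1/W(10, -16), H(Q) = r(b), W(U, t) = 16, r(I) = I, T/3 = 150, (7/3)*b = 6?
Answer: -1202687/16 ≈ -75168.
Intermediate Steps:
b = 18/7 (b = (3/7)*6 = 18/7 ≈ 2.5714)
T = 450 (T = 3*150 = 450)
H(Q) = 18/7
f = 1/16 ≈ 0.062500
(H(h) - T)*168 + f = (18/7 - 1*450)*168 + 1/16 = (18/7 - 450)*168 + 1/16 = -3132/7*168 + 1/16 = -75168 + 1/16 = -1202687/16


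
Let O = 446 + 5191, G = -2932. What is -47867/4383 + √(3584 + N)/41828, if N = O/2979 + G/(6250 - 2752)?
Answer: -47867/4383 + 7*√24520833841317/24215023932 ≈ -10.920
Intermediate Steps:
O = 5637
N = 610211/578919 (N = 5637/2979 - 2932/(6250 - 2752) = 5637*(1/2979) - 2932/3498 = 1879/993 - 2932*1/3498 = 1879/993 - 1466/1749 = 610211/578919 ≈ 1.0541)
-47867/4383 + √(3584 + N)/41828 = -47867/4383 + √(3584 + 610211/578919)/41828 = -47867*1/4383 + √(2075455907/578919)*(1/41828) = -47867/4383 + (7*√24520833841317/578919)*(1/41828) = -47867/4383 + 7*√24520833841317/24215023932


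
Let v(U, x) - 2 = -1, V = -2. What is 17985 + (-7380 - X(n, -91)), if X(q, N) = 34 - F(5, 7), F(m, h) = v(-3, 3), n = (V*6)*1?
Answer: 10572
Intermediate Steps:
v(U, x) = 1 (v(U, x) = 2 - 1 = 1)
n = -12 (n = -2*6*1 = -12*1 = -12)
F(m, h) = 1
X(q, N) = 33 (X(q, N) = 34 - 1*1 = 34 - 1 = 33)
17985 + (-7380 - X(n, -91)) = 17985 + (-7380 - 1*33) = 17985 + (-7380 - 33) = 17985 - 7413 = 10572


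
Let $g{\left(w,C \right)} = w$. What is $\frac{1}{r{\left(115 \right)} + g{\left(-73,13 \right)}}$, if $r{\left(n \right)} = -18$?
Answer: $- \frac{1}{91} \approx -0.010989$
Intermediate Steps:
$\frac{1}{r{\left(115 \right)} + g{\left(-73,13 \right)}} = \frac{1}{-18 - 73} = \frac{1}{-91} = - \frac{1}{91}$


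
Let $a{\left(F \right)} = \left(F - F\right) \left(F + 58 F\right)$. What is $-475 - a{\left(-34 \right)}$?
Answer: $-475$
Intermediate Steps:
$a{\left(F \right)} = 0$ ($a{\left(F \right)} = 0 \cdot 59 F = 0$)
$-475 - a{\left(-34 \right)} = -475 - 0 = -475 + 0 = -475$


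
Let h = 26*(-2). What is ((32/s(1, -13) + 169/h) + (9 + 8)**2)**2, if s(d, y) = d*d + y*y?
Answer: 9451533961/115600 ≈ 81761.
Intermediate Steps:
s(d, y) = d**2 + y**2
h = -52
((32/s(1, -13) + 169/h) + (9 + 8)**2)**2 = ((32/(1**2 + (-13)**2) + 169/(-52)) + (9 + 8)**2)**2 = ((32/(1 + 169) + 169*(-1/52)) + 17**2)**2 = ((32/170 - 13/4) + 289)**2 = ((32*(1/170) - 13/4) + 289)**2 = ((16/85 - 13/4) + 289)**2 = (-1041/340 + 289)**2 = (97219/340)**2 = 9451533961/115600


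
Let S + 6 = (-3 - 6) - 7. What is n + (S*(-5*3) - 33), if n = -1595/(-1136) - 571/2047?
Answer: 693257733/2325392 ≈ 298.13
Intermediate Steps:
S = -22 (S = -6 + ((-3 - 6) - 7) = -6 + (-9 - 7) = -6 - 16 = -22)
n = 2616309/2325392 (n = -1595*(-1/1136) - 571*1/2047 = 1595/1136 - 571/2047 = 2616309/2325392 ≈ 1.1251)
n + (S*(-5*3) - 33) = 2616309/2325392 + (-(-110)*3 - 33) = 2616309/2325392 + (-22*(-15) - 33) = 2616309/2325392 + (330 - 33) = 2616309/2325392 + 297 = 693257733/2325392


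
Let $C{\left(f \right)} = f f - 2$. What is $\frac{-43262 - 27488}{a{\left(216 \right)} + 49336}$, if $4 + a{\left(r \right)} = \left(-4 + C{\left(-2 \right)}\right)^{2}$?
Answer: $- \frac{35375}{24668} \approx -1.434$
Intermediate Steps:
$C{\left(f \right)} = -2 + f^{2}$ ($C{\left(f \right)} = f^{2} - 2 = -2 + f^{2}$)
$a{\left(r \right)} = 0$ ($a{\left(r \right)} = -4 + \left(-4 - \left(2 - \left(-2\right)^{2}\right)\right)^{2} = -4 + \left(-4 + \left(-2 + 4\right)\right)^{2} = -4 + \left(-4 + 2\right)^{2} = -4 + \left(-2\right)^{2} = -4 + 4 = 0$)
$\frac{-43262 - 27488}{a{\left(216 \right)} + 49336} = \frac{-43262 - 27488}{0 + 49336} = - \frac{70750}{49336} = \left(-70750\right) \frac{1}{49336} = - \frac{35375}{24668}$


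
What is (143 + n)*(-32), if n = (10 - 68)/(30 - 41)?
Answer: -52192/11 ≈ -4744.7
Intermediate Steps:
n = 58/11 (n = -58/(-11) = -58*(-1/11) = 58/11 ≈ 5.2727)
(143 + n)*(-32) = (143 + 58/11)*(-32) = (1631/11)*(-32) = -52192/11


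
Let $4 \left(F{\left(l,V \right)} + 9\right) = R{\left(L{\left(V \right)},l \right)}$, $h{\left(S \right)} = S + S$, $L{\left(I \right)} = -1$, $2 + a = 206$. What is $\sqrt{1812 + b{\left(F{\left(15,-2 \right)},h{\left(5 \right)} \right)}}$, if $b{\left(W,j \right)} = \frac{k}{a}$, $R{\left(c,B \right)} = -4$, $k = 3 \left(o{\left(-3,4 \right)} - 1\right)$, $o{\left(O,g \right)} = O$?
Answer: $\frac{\sqrt{523651}}{17} \approx 42.567$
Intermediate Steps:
$a = 204$ ($a = -2 + 206 = 204$)
$k = -12$ ($k = 3 \left(-3 - 1\right) = 3 \left(-4\right) = -12$)
$h{\left(S \right)} = 2 S$
$F{\left(l,V \right)} = -10$ ($F{\left(l,V \right)} = -9 + \frac{1}{4} \left(-4\right) = -9 - 1 = -10$)
$b{\left(W,j \right)} = - \frac{1}{17}$ ($b{\left(W,j \right)} = - \frac{12}{204} = \left(-12\right) \frac{1}{204} = - \frac{1}{17}$)
$\sqrt{1812 + b{\left(F{\left(15,-2 \right)},h{\left(5 \right)} \right)}} = \sqrt{1812 - \frac{1}{17}} = \sqrt{\frac{30803}{17}} = \frac{\sqrt{523651}}{17}$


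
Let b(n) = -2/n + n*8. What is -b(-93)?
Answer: 69190/93 ≈ 743.98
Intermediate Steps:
b(n) = -2/n + 8*n
-b(-93) = -(-2/(-93) + 8*(-93)) = -(-2*(-1/93) - 744) = -(2/93 - 744) = -1*(-69190/93) = 69190/93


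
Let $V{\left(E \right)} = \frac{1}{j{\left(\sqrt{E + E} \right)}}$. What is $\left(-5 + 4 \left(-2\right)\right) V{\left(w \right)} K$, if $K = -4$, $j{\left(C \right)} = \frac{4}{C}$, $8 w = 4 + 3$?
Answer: $\frac{13 \sqrt{7}}{2} \approx 17.197$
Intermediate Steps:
$w = \frac{7}{8}$ ($w = \frac{4 + 3}{8} = \frac{1}{8} \cdot 7 = \frac{7}{8} \approx 0.875$)
$V{\left(E \right)} = \frac{\sqrt{2} \sqrt{E}}{4}$ ($V{\left(E \right)} = \frac{1}{4 \frac{1}{\sqrt{E + E}}} = \frac{1}{4 \frac{1}{\sqrt{2 E}}} = \frac{1}{4 \frac{1}{\sqrt{2} \sqrt{E}}} = \frac{1}{4 \frac{\sqrt{2}}{2 \sqrt{E}}} = \frac{1}{2 \sqrt{2} \frac{1}{\sqrt{E}}} = \frac{\sqrt{2} \sqrt{E}}{4}$)
$\left(-5 + 4 \left(-2\right)\right) V{\left(w \right)} K = \left(-5 + 4 \left(-2\right)\right) \frac{\sqrt{2} \sqrt{\frac{7}{8}}}{4} \left(-4\right) = \left(-5 - 8\right) \frac{\sqrt{2} \frac{\sqrt{14}}{4}}{4} \left(-4\right) = - 13 \frac{\sqrt{7}}{8} \left(-4\right) = - \frac{13 \sqrt{7}}{8} \left(-4\right) = \frac{13 \sqrt{7}}{2}$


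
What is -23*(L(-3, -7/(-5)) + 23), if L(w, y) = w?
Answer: -460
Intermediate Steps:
-23*(L(-3, -7/(-5)) + 23) = -23*(-3 + 23) = -23*20 = -460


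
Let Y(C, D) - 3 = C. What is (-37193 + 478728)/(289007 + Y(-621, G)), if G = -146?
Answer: 441535/288389 ≈ 1.5310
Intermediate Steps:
Y(C, D) = 3 + C
(-37193 + 478728)/(289007 + Y(-621, G)) = (-37193 + 478728)/(289007 + (3 - 621)) = 441535/(289007 - 618) = 441535/288389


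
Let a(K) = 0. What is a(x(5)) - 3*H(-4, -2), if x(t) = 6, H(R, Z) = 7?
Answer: -21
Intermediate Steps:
a(x(5)) - 3*H(-4, -2) = 0 - 3*7 = 0 - 21 = -21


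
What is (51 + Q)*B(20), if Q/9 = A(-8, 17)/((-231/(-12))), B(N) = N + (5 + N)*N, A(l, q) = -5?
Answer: 1948440/77 ≈ 25304.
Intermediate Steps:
B(N) = N + N*(5 + N)
Q = -180/77 (Q = 9*(-5/((-231/(-12)))) = 9*(-5/((-231*(-1/12)))) = 9*(-5/77/4) = 9*(-5*4/77) = 9*(-20/77) = -180/77 ≈ -2.3377)
(51 + Q)*B(20) = (51 - 180/77)*(20*(6 + 20)) = 3747*(20*26)/77 = (3747/77)*520 = 1948440/77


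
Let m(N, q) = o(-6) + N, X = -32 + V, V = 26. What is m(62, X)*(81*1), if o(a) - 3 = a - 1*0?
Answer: 4779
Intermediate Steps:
X = -6 (X = -32 + 26 = -6)
o(a) = 3 + a (o(a) = 3 + (a - 1*0) = 3 + (a + 0) = 3 + a)
m(N, q) = -3 + N (m(N, q) = (3 - 6) + N = -3 + N)
m(62, X)*(81*1) = (-3 + 62)*(81*1) = 59*81 = 4779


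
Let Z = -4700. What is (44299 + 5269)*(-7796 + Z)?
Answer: -619401728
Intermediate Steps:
(44299 + 5269)*(-7796 + Z) = (44299 + 5269)*(-7796 - 4700) = 49568*(-12496) = -619401728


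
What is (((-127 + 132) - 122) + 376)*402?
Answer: 104118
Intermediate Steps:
(((-127 + 132) - 122) + 376)*402 = ((5 - 122) + 376)*402 = (-117 + 376)*402 = 259*402 = 104118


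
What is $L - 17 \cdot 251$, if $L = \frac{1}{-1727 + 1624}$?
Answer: $- \frac{439502}{103} \approx -4267.0$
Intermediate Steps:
$L = - \frac{1}{103}$ ($L = \frac{1}{-103} = - \frac{1}{103} \approx -0.0097087$)
$L - 17 \cdot 251 = - \frac{1}{103} - 17 \cdot 251 = - \frac{1}{103} - 4267 = - \frac{439502}{103}$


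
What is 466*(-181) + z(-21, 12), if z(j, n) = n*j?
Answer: -84598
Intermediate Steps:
z(j, n) = j*n
466*(-181) + z(-21, 12) = 466*(-181) - 21*12 = -84346 - 252 = -84598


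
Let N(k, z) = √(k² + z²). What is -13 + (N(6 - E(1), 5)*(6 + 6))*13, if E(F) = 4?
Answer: -13 + 156*√29 ≈ 827.09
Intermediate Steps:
-13 + (N(6 - E(1), 5)*(6 + 6))*13 = -13 + (√((6 - 1*4)² + 5²)*(6 + 6))*13 = -13 + (√((6 - 4)² + 25)*12)*13 = -13 + (√(2² + 25)*12)*13 = -13 + (√(4 + 25)*12)*13 = -13 + (√29*12)*13 = -13 + (12*√29)*13 = -13 + 156*√29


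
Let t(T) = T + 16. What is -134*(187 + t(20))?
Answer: -29882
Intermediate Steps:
t(T) = 16 + T
-134*(187 + t(20)) = -134*(187 + (16 + 20)) = -134*(187 + 36) = -134*223 = -29882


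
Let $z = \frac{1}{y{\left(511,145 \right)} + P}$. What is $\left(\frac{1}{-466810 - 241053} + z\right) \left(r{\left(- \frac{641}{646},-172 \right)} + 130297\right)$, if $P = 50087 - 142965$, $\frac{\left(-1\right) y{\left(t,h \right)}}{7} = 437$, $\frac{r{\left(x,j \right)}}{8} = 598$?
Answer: $- \frac{36192702600}{22636750877} \approx -1.5988$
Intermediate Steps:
$r{\left(x,j \right)} = 4784$ ($r{\left(x,j \right)} = 8 \cdot 598 = 4784$)
$y{\left(t,h \right)} = -3059$ ($y{\left(t,h \right)} = \left(-7\right) 437 = -3059$)
$P = -92878$
$z = - \frac{1}{95937}$ ($z = \frac{1}{-3059 - 92878} = \frac{1}{-95937} = - \frac{1}{95937} \approx -1.0424 \cdot 10^{-5}$)
$\left(\frac{1}{-466810 - 241053} + z\right) \left(r{\left(- \frac{641}{646},-172 \right)} + 130297\right) = \left(\frac{1}{-466810 - 241053} - \frac{1}{95937}\right) \left(4784 + 130297\right) = \left(\frac{1}{-707863} - \frac{1}{95937}\right) 135081 = \left(- \frac{1}{707863} - \frac{1}{95937}\right) 135081 = \left(- \frac{803800}{67910252631}\right) 135081 = - \frac{36192702600}{22636750877}$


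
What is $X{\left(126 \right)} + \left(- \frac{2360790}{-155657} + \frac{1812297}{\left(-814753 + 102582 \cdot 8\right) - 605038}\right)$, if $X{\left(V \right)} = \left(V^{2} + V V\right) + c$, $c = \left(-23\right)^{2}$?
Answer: $\frac{3011644084873816}{93259556695} \approx 32293.0$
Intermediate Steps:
$c = 529$
$X{\left(V \right)} = 529 + 2 V^{2}$ ($X{\left(V \right)} = \left(V^{2} + V V\right) + 529 = \left(V^{2} + V^{2}\right) + 529 = 2 V^{2} + 529 = 529 + 2 V^{2}$)
$X{\left(126 \right)} + \left(- \frac{2360790}{-155657} + \frac{1812297}{\left(-814753 + 102582 \cdot 8\right) - 605038}\right) = \left(529 + 2 \cdot 126^{2}\right) + \left(- \frac{2360790}{-155657} + \frac{1812297}{\left(-814753 + 102582 \cdot 8\right) - 605038}\right) = \left(529 + 2 \cdot 15876\right) + \left(\left(-2360790\right) \left(- \frac{1}{155657}\right) + \frac{1812297}{\left(-814753 + 820656\right) - 605038}\right) = \left(529 + 31752\right) + \left(\frac{2360790}{155657} + \frac{1812297}{5903 - 605038}\right) = 32281 + \left(\frac{2360790}{155657} + \frac{1812297}{-599135}\right) = 32281 + \left(\frac{2360790}{155657} + 1812297 \left(- \frac{1}{599135}\right)\right) = 32281 + \left(\frac{2360790}{155657} - \frac{1812297}{599135}\right) = 32281 + \frac{1132335202521}{93259556695} = \frac{3011644084873816}{93259556695}$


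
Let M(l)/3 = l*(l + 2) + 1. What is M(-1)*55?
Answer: 0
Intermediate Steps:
M(l) = 3 + 3*l*(2 + l) (M(l) = 3*(l*(l + 2) + 1) = 3*(l*(2 + l) + 1) = 3*(1 + l*(2 + l)) = 3 + 3*l*(2 + l))
M(-1)*55 = (3 + 3*(-1)² + 6*(-1))*55 = (3 + 3*1 - 6)*55 = (3 + 3 - 6)*55 = 0*55 = 0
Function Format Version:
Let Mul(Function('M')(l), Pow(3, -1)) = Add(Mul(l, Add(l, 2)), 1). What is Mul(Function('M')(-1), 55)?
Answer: 0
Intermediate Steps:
Function('M')(l) = Add(3, Mul(3, l, Add(2, l))) (Function('M')(l) = Mul(3, Add(Mul(l, Add(l, 2)), 1)) = Mul(3, Add(Mul(l, Add(2, l)), 1)) = Mul(3, Add(1, Mul(l, Add(2, l)))) = Add(3, Mul(3, l, Add(2, l))))
Mul(Function('M')(-1), 55) = Mul(Add(3, Mul(3, Pow(-1, 2)), Mul(6, -1)), 55) = Mul(Add(3, Mul(3, 1), -6), 55) = Mul(Add(3, 3, -6), 55) = Mul(0, 55) = 0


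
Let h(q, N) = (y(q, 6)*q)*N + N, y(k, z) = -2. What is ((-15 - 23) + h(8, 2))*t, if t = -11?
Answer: 748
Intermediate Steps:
h(q, N) = N - 2*N*q (h(q, N) = (-2*q)*N + N = -2*N*q + N = N - 2*N*q)
((-15 - 23) + h(8, 2))*t = ((-15 - 23) + 2*(1 - 2*8))*(-11) = (-38 + 2*(1 - 16))*(-11) = (-38 + 2*(-15))*(-11) = (-38 - 30)*(-11) = -68*(-11) = 748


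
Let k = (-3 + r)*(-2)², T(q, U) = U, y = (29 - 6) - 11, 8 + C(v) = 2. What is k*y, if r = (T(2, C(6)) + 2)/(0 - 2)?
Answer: -48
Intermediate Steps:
C(v) = -6 (C(v) = -8 + 2 = -6)
y = 12 (y = 23 - 11 = 12)
r = 2 (r = (-6 + 2)/(0 - 2) = -4/(-2) = -4*(-½) = 2)
k = -4 (k = (-3 + 2)*(-2)² = -1*4 = -4)
k*y = -4*12 = -48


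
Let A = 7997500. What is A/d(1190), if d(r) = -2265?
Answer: -1599500/453 ≈ -3530.9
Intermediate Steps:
A/d(1190) = 7997500/(-2265) = 7997500*(-1/2265) = -1599500/453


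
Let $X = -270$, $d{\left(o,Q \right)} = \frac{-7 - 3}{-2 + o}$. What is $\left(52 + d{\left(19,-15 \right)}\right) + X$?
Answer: $- \frac{3716}{17} \approx -218.59$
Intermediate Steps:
$d{\left(o,Q \right)} = - \frac{10}{-2 + o}$
$\left(52 + d{\left(19,-15 \right)}\right) + X = \left(52 - \frac{10}{-2 + 19}\right) - 270 = \left(52 - \frac{10}{17}\right) - 270 = \frac{874}{17} - 270 = - \frac{3716}{17}$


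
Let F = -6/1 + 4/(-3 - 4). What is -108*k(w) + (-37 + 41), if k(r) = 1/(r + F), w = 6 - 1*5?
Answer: 304/13 ≈ 23.385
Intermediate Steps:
w = 1 (w = 6 - 5 = 1)
F = -46/7 (F = -6*1 + 4/(-7) = -6 + 4*(-1/7) = -6 - 4/7 = -46/7 ≈ -6.5714)
k(r) = 1/(-46/7 + r) (k(r) = 1/(r - 46/7) = 1/(-46/7 + r))
-108*k(w) + (-37 + 41) = -756/(-46 + 7*1) + (-37 + 41) = -756/(-46 + 7) + 4 = -756/(-39) + 4 = -756*(-1)/39 + 4 = -108*(-7/39) + 4 = 252/13 + 4 = 304/13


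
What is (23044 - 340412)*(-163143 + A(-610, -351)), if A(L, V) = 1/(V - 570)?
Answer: 47686034899072/921 ≈ 5.1776e+10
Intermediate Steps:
A(L, V) = 1/(-570 + V)
(23044 - 340412)*(-163143 + A(-610, -351)) = (23044 - 340412)*(-163143 + 1/(-570 - 351)) = -317368*(-163143 + 1/(-921)) = -317368*(-163143 - 1/921) = -317368*(-150254704/921) = 47686034899072/921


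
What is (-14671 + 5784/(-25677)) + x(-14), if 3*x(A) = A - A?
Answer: -125571017/8559 ≈ -14671.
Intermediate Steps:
x(A) = 0 (x(A) = (A - A)/3 = (1/3)*0 = 0)
(-14671 + 5784/(-25677)) + x(-14) = (-14671 + 5784/(-25677)) + 0 = (-14671 + 5784*(-1/25677)) + 0 = (-14671 - 1928/8559) + 0 = -125571017/8559 + 0 = -125571017/8559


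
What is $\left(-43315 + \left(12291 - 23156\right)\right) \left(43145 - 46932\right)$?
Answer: $205179660$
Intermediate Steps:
$\left(-43315 + \left(12291 - 23156\right)\right) \left(43145 - 46932\right) = \left(-43315 + \left(12291 - 23156\right)\right) \left(-3787\right) = \left(-43315 - 10865\right) \left(-3787\right) = \left(-54180\right) \left(-3787\right) = 205179660$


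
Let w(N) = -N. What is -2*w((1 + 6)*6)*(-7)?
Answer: -588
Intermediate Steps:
-2*w((1 + 6)*6)*(-7) = -(-2)*(1 + 6)*6*(-7) = -(-2)*7*6*(-7) = -(-2)*42*(-7) = -2*(-42)*(-7) = 84*(-7) = -588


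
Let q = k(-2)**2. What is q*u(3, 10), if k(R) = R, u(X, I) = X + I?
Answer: 52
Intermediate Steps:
u(X, I) = I + X
q = 4 (q = (-2)**2 = 4)
q*u(3, 10) = 4*(10 + 3) = 4*13 = 52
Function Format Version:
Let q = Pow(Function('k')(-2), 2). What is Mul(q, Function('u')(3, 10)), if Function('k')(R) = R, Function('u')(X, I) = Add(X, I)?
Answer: 52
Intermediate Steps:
Function('u')(X, I) = Add(I, X)
q = 4 (q = Pow(-2, 2) = 4)
Mul(q, Function('u')(3, 10)) = Mul(4, Add(10, 3)) = Mul(4, 13) = 52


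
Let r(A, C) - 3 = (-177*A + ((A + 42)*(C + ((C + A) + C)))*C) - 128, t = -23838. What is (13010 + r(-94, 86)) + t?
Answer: -727723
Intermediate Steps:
r(A, C) = -125 - 177*A + C*(42 + A)*(A + 3*C) (r(A, C) = 3 + ((-177*A + ((A + 42)*(C + ((C + A) + C)))*C) - 128) = 3 + ((-177*A + ((42 + A)*(C + ((A + C) + C)))*C) - 128) = 3 + ((-177*A + ((42 + A)*(C + (A + 2*C)))*C) - 128) = 3 + ((-177*A + ((42 + A)*(A + 3*C))*C) - 128) = 3 + ((-177*A + C*(42 + A)*(A + 3*C)) - 128) = 3 + (-128 - 177*A + C*(42 + A)*(A + 3*C)) = -125 - 177*A + C*(42 + A)*(A + 3*C))
(13010 + r(-94, 86)) + t = (13010 + (-125 - 177*(-94) + 126*86² + 86*(-94)² + 3*(-94)*86² + 42*(-94)*86)) - 23838 = (13010 + (-125 + 16638 + 126*7396 + 86*8836 + 3*(-94)*7396 - 339528)) - 23838 = (13010 + (-125 + 16638 + 931896 + 759896 - 2085672 - 339528)) - 23838 = (13010 - 716895) - 23838 = -703885 - 23838 = -727723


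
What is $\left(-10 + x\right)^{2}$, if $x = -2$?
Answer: $144$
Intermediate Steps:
$\left(-10 + x\right)^{2} = \left(-10 - 2\right)^{2} = \left(-12\right)^{2} = 144$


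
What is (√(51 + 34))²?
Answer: 85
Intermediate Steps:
(√(51 + 34))² = (√85)² = 85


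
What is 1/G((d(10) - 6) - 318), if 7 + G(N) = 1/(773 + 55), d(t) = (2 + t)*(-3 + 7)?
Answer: -828/5795 ≈ -0.14288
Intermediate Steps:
d(t) = 8 + 4*t (d(t) = (2 + t)*4 = 8 + 4*t)
G(N) = -5795/828 (G(N) = -7 + 1/(773 + 55) = -7 + 1/828 = -5795/828)
1/G((d(10) - 6) - 318) = 1/(-5795/828) = -828/5795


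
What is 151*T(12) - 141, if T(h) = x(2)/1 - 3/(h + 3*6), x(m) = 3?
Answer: 2969/10 ≈ 296.90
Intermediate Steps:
T(h) = 3 - 3/(18 + h) (T(h) = 3/1 - 3/(h + 3*6) = 3*1 - 3/(h + 18) = 3 - 3/(18 + h))
151*T(12) - 141 = 151*(3*(17 + 12)/(18 + 12)) - 141 = 151*(3*29/30) - 141 = 151*(3*(1/30)*29) - 141 = 151*(29/10) - 141 = 4379/10 - 141 = 2969/10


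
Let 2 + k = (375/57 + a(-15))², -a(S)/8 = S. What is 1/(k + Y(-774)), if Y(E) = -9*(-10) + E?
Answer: 361/5536379 ≈ 6.5205e-5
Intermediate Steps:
Y(E) = 90 + E
a(S) = -8*S
k = 5783303/361 (k = -2 + (375/57 - 8*(-15))² = -2 + (375*(1/57) + 120)² = -2 + (125/19 + 120)² = -2 + (2405/19)² = -2 + 5784025/361 = 5783303/361 ≈ 16020.)
1/(k + Y(-774)) = 1/(5783303/361 + (90 - 774)) = 1/(5783303/361 - 684) = 1/(5536379/361) = 361/5536379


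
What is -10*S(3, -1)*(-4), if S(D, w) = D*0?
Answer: 0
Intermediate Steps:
S(D, w) = 0
-10*S(3, -1)*(-4) = -10*0*(-4) = 0*(-4) = 0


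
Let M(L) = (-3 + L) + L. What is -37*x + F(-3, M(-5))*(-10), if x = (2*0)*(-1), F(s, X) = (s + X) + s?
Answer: 190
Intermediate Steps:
M(L) = -3 + 2*L
F(s, X) = X + 2*s (F(s, X) = (X + s) + s = X + 2*s)
x = 0 (x = 0*(-1) = 0)
-37*x + F(-3, M(-5))*(-10) = -37*0 + ((-3 + 2*(-5)) + 2*(-3))*(-10) = 0 + ((-3 - 10) - 6)*(-10) = 0 + (-13 - 6)*(-10) = 0 - 19*(-10) = 0 + 190 = 190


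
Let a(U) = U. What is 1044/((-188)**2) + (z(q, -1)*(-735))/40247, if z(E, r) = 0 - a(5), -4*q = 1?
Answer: 42976767/355622492 ≈ 0.12085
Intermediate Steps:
q = -1/4 (q = -1/4*1 = -1/4 ≈ -0.25000)
z(E, r) = -5 (z(E, r) = 0 - 1*5 = 0 - 5 = -5)
1044/((-188)**2) + (z(q, -1)*(-735))/40247 = 1044/((-188)**2) - 5*(-735)/40247 = 1044/35344 + 3675*(1/40247) = 1044*(1/35344) + 3675/40247 = 261/8836 + 3675/40247 = 42976767/355622492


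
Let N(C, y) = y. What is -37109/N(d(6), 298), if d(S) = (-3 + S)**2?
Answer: -37109/298 ≈ -124.53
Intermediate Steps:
-37109/N(d(6), 298) = -37109/298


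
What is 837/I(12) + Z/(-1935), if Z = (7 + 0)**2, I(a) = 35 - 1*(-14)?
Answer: 1617194/94815 ≈ 17.056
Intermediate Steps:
I(a) = 49 (I(a) = 35 + 14 = 49)
Z = 49 (Z = 7**2 = 49)
837/I(12) + Z/(-1935) = 837/49 + 49/(-1935) = 837*(1/49) + 49*(-1/1935) = 837/49 - 49/1935 = 1617194/94815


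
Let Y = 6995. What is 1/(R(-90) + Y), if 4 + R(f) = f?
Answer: 1/6901 ≈ 0.00014491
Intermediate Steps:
R(f) = -4 + f
1/(R(-90) + Y) = 1/((-4 - 90) + 6995) = 1/(-94 + 6995) = 1/6901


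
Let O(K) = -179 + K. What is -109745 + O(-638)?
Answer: -110562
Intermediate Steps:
-109745 + O(-638) = -109745 + (-179 - 638) = -109745 - 817 = -110562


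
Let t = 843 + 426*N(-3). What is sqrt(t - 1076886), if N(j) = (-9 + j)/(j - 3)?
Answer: I*sqrt(1075191) ≈ 1036.9*I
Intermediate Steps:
N(j) = (-9 + j)/(-3 + j)
t = 1695 (t = 843 + 426*((-9 - 3)/(-3 - 3)) = 843 + 426*(-12/(-6)) = 843 + 426*(-1/6*(-12)) = 843 + 426*2 = 843 + 852 = 1695)
sqrt(t - 1076886) = sqrt(1695 - 1076886) = sqrt(-1075191) = I*sqrt(1075191)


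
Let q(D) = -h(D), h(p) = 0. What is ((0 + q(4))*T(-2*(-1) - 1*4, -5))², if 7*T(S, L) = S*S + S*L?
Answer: 0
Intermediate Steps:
T(S, L) = S²/7 + L*S/7 (T(S, L) = (S*S + S*L)/7 = (S² + L*S)/7 = S²/7 + L*S/7)
q(D) = 0 (q(D) = -1*0 = 0)
((0 + q(4))*T(-2*(-1) - 1*4, -5))² = ((0 + 0)*((-2*(-1) - 1*4)*(-5 + (-2*(-1) - 1*4))/7))² = (0*((2 - 4)*(-5 + (2 - 4))/7))² = (0*((⅐)*(-2)*(-5 - 2)))² = (0*((⅐)*(-2)*(-7)))² = (0*2)² = 0² = 0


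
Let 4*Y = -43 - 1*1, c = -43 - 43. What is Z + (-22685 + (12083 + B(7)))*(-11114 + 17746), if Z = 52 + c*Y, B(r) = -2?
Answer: -70324730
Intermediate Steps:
c = -86
Y = -11 (Y = (-43 - 1*1)/4 = (-43 - 1)/4 = (¼)*(-44) = -11)
Z = 998 (Z = 52 - 86*(-11) = 52 + 946 = 998)
Z + (-22685 + (12083 + B(7)))*(-11114 + 17746) = 998 + (-22685 + (12083 - 2))*(-11114 + 17746) = 998 + (-22685 + 12081)*6632 = 998 - 10604*6632 = 998 - 70325728 = -70324730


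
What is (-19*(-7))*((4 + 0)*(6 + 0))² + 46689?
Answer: 123297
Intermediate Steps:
(-19*(-7))*((4 + 0)*(6 + 0))² + 46689 = 133*(4*6)² + 46689 = 133*24² + 46689 = 133*576 + 46689 = 76608 + 46689 = 123297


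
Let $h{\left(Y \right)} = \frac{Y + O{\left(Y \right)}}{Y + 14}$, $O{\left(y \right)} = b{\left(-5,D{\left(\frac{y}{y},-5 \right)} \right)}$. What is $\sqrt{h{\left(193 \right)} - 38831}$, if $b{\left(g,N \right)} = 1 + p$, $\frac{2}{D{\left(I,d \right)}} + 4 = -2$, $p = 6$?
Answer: $\frac{i \sqrt{184869791}}{69} \approx 197.05 i$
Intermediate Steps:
$D{\left(I,d \right)} = - \frac{1}{3}$ ($D{\left(I,d \right)} = \frac{2}{-4 - 2} = \frac{2}{-6} = 2 \left(- \frac{1}{6}\right) = - \frac{1}{3}$)
$b{\left(g,N \right)} = 7$ ($b{\left(g,N \right)} = 1 + 6 = 7$)
$O{\left(y \right)} = 7$
$h{\left(Y \right)} = \frac{7 + Y}{14 + Y}$ ($h{\left(Y \right)} = \frac{Y + 7}{Y + 14} = \frac{7 + Y}{14 + Y}$)
$\sqrt{h{\left(193 \right)} - 38831} = \sqrt{\frac{7 + 193}{14 + 193} - 38831} = \sqrt{\frac{1}{207} \cdot 200 - 38831} = \sqrt{\frac{200}{207} - 38831} = \sqrt{- \frac{8037817}{207}} = \frac{i \sqrt{184869791}}{69}$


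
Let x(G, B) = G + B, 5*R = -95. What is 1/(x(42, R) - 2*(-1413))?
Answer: 1/2849 ≈ 0.00035100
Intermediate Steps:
R = -19 (R = (⅕)*(-95) = -19)
x(G, B) = B + G
1/(x(42, R) - 2*(-1413)) = 1/((-19 + 42) - 2*(-1413)) = 1/(23 + 2826) = 1/2849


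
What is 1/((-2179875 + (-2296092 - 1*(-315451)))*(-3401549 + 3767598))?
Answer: -1/1522952721284 ≈ -6.5662e-13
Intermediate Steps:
1/((-2179875 + (-2296092 - 1*(-315451)))*(-3401549 + 3767598)) = 1/((-2179875 + (-2296092 + 315451))*366049) = 1/((-2179875 - 1980641)*366049) = 1/(-4160516*366049) = 1/(-1522952721284) = -1/1522952721284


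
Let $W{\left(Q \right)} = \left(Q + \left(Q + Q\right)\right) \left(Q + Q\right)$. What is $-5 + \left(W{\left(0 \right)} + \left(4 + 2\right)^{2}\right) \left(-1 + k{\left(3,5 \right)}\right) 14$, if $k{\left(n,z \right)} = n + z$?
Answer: $3523$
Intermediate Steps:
$W{\left(Q \right)} = 6 Q^{2}$ ($W{\left(Q \right)} = \left(Q + 2 Q\right) 2 Q = 3 Q 2 Q = 6 Q^{2}$)
$-5 + \left(W{\left(0 \right)} + \left(4 + 2\right)^{2}\right) \left(-1 + k{\left(3,5 \right)}\right) 14 = -5 + \left(6 \cdot 0^{2} + \left(4 + 2\right)^{2}\right) \left(-1 + \left(3 + 5\right)\right) 14 = -5 + \left(6 \cdot 0 + 6^{2}\right) \left(-1 + 8\right) 14 = -5 + \left(0 + 36\right) 7 \cdot 14 = -5 + 36 \cdot 7 \cdot 14 = -5 + 252 \cdot 14 = -5 + 3528 = 3523$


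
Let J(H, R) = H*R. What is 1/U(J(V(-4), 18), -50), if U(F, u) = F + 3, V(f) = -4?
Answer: -1/69 ≈ -0.014493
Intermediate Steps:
U(F, u) = 3 + F
1/U(J(V(-4), 18), -50) = 1/(3 - 4*18) = 1/(3 - 72) = 1/(-69) = -1/69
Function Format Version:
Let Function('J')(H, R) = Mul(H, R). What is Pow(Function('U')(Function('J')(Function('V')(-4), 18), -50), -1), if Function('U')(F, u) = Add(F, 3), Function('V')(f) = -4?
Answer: Rational(-1, 69) ≈ -0.014493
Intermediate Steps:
Function('U')(F, u) = Add(3, F)
Pow(Function('U')(Function('J')(Function('V')(-4), 18), -50), -1) = Pow(Add(3, Mul(-4, 18)), -1) = Pow(Add(3, -72), -1) = Pow(-69, -1) = Rational(-1, 69)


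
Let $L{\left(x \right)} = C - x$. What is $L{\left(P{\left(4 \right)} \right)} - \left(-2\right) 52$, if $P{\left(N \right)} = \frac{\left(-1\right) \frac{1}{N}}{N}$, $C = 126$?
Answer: $\frac{3681}{16} \approx 230.06$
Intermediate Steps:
$P{\left(N \right)} = - \frac{1}{N^{2}}$
$L{\left(x \right)} = 126 - x$
$L{\left(P{\left(4 \right)} \right)} - \left(-2\right) 52 = \left(126 - - \frac{1}{16}\right) - \left(-2\right) 52 = \left(126 - \left(-1\right) \frac{1}{16}\right) - -104 = \left(126 - - \frac{1}{16}\right) + 104 = \left(126 + \frac{1}{16}\right) + 104 = \frac{2017}{16} + 104 = \frac{3681}{16}$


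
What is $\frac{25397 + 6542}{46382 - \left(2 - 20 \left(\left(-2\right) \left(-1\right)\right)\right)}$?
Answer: $\frac{31939}{46420} \approx 0.68804$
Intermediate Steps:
$\frac{25397 + 6542}{46382 - \left(2 - 20 \left(\left(-2\right) \left(-1\right)\right)\right)} = \frac{31939}{46382 + \left(20 \cdot 2 - 2\right)} = \frac{31939}{46382 + \left(40 - 2\right)} = \frac{31939}{46382 + 38} = \frac{31939}{46420}$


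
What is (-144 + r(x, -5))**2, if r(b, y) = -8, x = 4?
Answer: 23104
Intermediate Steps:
(-144 + r(x, -5))**2 = (-144 - 8)**2 = (-152)**2 = 23104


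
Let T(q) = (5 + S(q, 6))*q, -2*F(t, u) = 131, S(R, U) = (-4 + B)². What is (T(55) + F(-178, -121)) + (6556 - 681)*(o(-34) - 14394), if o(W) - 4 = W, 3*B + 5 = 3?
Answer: -1525312669/18 ≈ -8.4740e+7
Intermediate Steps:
B = -⅔ (B = -5/3 + (⅓)*3 = -5/3 + 1 = -⅔ ≈ -0.66667)
o(W) = 4 + W
S(R, U) = 196/9 (S(R, U) = (-4 - ⅔)² = (-14/3)² = 196/9)
F(t, u) = -131/2 (F(t, u) = -½*131 = -131/2)
T(q) = 241*q/9 (T(q) = (5 + 196/9)*q = 241*q/9)
(T(55) + F(-178, -121)) + (6556 - 681)*(o(-34) - 14394) = ((241/9)*55 - 131/2) + (6556 - 681)*((4 - 34) - 14394) = (13255/9 - 131/2) + 5875*(-30 - 14394) = 25331/18 + 5875*(-14424) = 25331/18 - 84741000 = -1525312669/18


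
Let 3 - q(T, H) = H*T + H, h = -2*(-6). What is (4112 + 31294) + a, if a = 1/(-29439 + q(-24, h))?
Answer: 1032438959/29160 ≈ 35406.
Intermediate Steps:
h = 12
q(T, H) = 3 - H - H*T (q(T, H) = 3 - (H*T + H) = 3 - (H + H*T) = 3 + (-H - H*T) = 3 - H - H*T)
a = -1/29160 (a = 1/(-29439 + (3 - 1*12 - 1*12*(-24))) = 1/(-29439 + (3 - 12 + 288)) = 1/(-29439 + 279) = 1/(-29160) = -1/29160 ≈ -3.4294e-5)
(4112 + 31294) + a = (4112 + 31294) - 1/29160 = 35406 - 1/29160 = 1032438959/29160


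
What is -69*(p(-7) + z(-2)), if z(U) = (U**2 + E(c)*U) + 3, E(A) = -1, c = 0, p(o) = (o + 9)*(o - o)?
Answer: -621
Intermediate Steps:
p(o) = 0 (p(o) = (9 + o)*0 = 0)
z(U) = 3 + U**2 - U (z(U) = (U**2 - U) + 3 = 3 + U**2 - U)
-69*(p(-7) + z(-2)) = -69*(0 + (3 + (-2)**2 - 1*(-2))) = -69*(0 + (3 + 4 + 2)) = -69*(0 + 9) = -69*9 = -621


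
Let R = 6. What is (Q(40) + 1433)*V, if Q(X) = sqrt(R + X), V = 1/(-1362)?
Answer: -1433/1362 - sqrt(46)/1362 ≈ -1.0571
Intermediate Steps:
V = -1/1362 ≈ -0.00073421
Q(X) = sqrt(6 + X)
(Q(40) + 1433)*V = (sqrt(6 + 40) + 1433)*(-1/1362) = (sqrt(46) + 1433)*(-1/1362) = (1433 + sqrt(46))*(-1/1362) = -1433/1362 - sqrt(46)/1362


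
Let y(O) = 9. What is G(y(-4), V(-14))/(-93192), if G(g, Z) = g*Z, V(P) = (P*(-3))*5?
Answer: -315/15532 ≈ -0.020281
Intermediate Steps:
V(P) = -15*P (V(P) = -3*P*5 = -15*P)
G(g, Z) = Z*g
G(y(-4), V(-14))/(-93192) = (-15*(-14)*9)/(-93192) = (210*9)*(-1/93192) = 1890*(-1/93192) = -315/15532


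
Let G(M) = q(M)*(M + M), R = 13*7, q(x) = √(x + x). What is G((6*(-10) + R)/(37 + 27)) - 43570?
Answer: -43570 + 31*√62/256 ≈ -43569.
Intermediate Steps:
q(x) = √2*√x (q(x) = √(2*x) = √2*√x)
R = 91
G(M) = 2*√2*M^(3/2) (G(M) = (√2*√M)*(M + M) = (√2*√M)*(2*M) = 2*√2*M^(3/2))
G((6*(-10) + R)/(37 + 27)) - 43570 = 2*√2*((6*(-10) + 91)/(37 + 27))^(3/2) - 43570 = 2*√2*((-60 + 91)/64)^(3/2) - 43570 = 2*√2*(31*(1/64))^(3/2) - 43570 = 2*√2*(31/64)^(3/2) - 43570 = 2*√2*(31*√31/512) - 43570 = 31*√62/256 - 43570 = -43570 + 31*√62/256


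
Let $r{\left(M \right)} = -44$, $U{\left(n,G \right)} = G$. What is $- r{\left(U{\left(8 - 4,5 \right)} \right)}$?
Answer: $44$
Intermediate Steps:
$- r{\left(U{\left(8 - 4,5 \right)} \right)} = \left(-1\right) \left(-44\right) = 44$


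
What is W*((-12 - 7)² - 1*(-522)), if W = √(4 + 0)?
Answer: 1766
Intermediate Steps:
W = 2 (W = √4 = 2)
W*((-12 - 7)² - 1*(-522)) = 2*((-12 - 7)² - 1*(-522)) = 2*((-19)² + 522) = 2*(361 + 522) = 2*883 = 1766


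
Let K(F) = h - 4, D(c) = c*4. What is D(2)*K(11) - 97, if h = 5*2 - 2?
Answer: -65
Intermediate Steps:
D(c) = 4*c
h = 8 (h = 10 - 2 = 8)
K(F) = 4 (K(F) = 8 - 4 = 4)
D(2)*K(11) - 97 = (4*2)*4 - 97 = 8*4 - 97 = 32 - 97 = -65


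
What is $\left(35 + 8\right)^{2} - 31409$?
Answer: $-29560$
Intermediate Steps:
$\left(35 + 8\right)^{2} - 31409 = 43^{2} - 31409 = 1849 - 31409 = -29560$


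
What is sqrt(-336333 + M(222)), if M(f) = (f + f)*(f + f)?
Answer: I*sqrt(139197) ≈ 373.09*I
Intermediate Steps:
M(f) = 4*f**2 (M(f) = (2*f)*(2*f) = 4*f**2)
sqrt(-336333 + M(222)) = sqrt(-336333 + 4*222**2) = sqrt(-336333 + 4*49284) = sqrt(-336333 + 197136) = sqrt(-139197) = I*sqrt(139197)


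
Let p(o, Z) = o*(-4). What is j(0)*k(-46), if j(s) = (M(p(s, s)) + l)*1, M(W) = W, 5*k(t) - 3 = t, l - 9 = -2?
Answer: -301/5 ≈ -60.200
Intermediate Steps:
l = 7 (l = 9 - 2 = 7)
p(o, Z) = -4*o
k(t) = ⅗ + t/5
j(s) = 7 - 4*s (j(s) = (-4*s + 7)*1 = (7 - 4*s)*1 = 7 - 4*s)
j(0)*k(-46) = (7 - 4*0)*(⅗ + (⅕)*(-46)) = (7 + 0)*(⅗ - 46/5) = 7*(-43/5) = -301/5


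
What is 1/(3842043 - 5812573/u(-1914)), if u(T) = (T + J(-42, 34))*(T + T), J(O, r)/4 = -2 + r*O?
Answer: 29222952/112275832358363 ≈ 2.6028e-7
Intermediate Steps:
J(O, r) = -8 + 4*O*r (J(O, r) = 4*(-2 + r*O) = 4*(-2 + O*r) = -8 + 4*O*r)
u(T) = 2*T*(-5720 + T) (u(T) = (T + (-8 + 4*(-42)*34))*(T + T) = (T + (-8 - 5712))*(2*T) = (T - 5720)*(2*T) = (-5720 + T)*(2*T) = 2*T*(-5720 + T))
1/(3842043 - 5812573/u(-1914)) = 1/(3842043 - 5812573*(-1/(3828*(-5720 - 1914)))) = 1/(3842043 - 5812573/(2*(-1914)*(-7634))) = 1/(3842043 - 5812573/29222952) = 1/(112275832358363/29222952) = 29222952/112275832358363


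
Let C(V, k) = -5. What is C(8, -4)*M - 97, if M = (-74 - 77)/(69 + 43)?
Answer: -10109/112 ≈ -90.259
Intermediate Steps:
M = -151/112 ≈ -1.3482
C(8, -4)*M - 97 = -5*(-151/112) - 97 = 755/112 - 97 = -10109/112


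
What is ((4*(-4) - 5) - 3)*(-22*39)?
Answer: 20592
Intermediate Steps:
((4*(-4) - 5) - 3)*(-22*39) = ((-16 - 5) - 3)*(-858) = (-21 - 3)*(-858) = -24*(-858) = 20592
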